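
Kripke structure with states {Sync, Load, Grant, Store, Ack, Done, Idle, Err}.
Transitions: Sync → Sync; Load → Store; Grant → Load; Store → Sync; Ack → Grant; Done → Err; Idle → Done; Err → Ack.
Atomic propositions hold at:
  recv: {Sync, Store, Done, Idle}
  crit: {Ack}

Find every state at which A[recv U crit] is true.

A[recv U crit]: least fixpoint, start Z0 = Sat(crit) = {Ack}, add states in Sat(recv) with every successor in Z. Already a fixed point.
Sat(A[recv U crit]) = {Ack}

{Ack}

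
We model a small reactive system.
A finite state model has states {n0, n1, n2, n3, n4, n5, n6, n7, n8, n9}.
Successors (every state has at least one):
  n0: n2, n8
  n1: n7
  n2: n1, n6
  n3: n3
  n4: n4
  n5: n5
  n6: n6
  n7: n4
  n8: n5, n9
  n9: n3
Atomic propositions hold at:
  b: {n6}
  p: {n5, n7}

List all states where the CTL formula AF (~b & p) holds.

{n1, n5, n7}

Sat(~b) = {n0, n1, n2, n3, n4, n5, n7, n8, n9}
Sat(~b & p) = {n5, n7}
AF (~b & p): least fixpoint, start Z0 = {n5, n7}, add states with every successor in Z. Z1 = {n1, n5, n7}; fixed.
Sat(AF (~b & p)) = {n1, n5, n7}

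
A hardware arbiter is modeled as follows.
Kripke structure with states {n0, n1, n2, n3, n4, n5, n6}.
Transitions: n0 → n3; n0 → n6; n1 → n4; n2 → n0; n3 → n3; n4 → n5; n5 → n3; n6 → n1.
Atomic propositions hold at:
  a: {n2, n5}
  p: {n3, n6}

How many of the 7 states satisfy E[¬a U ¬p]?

Sat(¬a) = {n0, n1, n3, n4, n6}
Sat(¬p) = {n0, n1, n2, n4, n5}
E[¬a U ¬p]: least fixpoint, start Z0 = Sat(¬p) = {n0, n1, n2, n4, n5}, add states in Sat(¬a) with some successor in Z. Z1 = {n0, n1, n2, n4, n5, n6}; fixed.
Sat(E[¬a U ¬p]) = {n0, n1, n2, n4, n5, n6}
|Sat(E[¬a U ¬p])| = |{n0, n1, n2, n4, n5, n6}| = 6.

6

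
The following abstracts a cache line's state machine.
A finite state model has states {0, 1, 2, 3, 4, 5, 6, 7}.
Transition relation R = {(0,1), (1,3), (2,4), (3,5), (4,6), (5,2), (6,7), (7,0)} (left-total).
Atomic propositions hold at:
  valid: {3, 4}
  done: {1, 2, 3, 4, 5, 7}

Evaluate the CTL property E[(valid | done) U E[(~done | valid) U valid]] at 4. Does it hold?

Yes

Sat(valid | done) = {1, 2, 3, 4, 5, 7}
Sat(~done) = {0, 6}
Sat(~done | valid) = {0, 3, 4, 6}
E[(~done | valid) U valid]: least fixpoint, start Z0 = Sat(valid) = {3, 4}, add states in Sat(~done | valid) with some successor in Z. Already a fixed point.
Sat(E[(~done | valid) U valid]) = {3, 4}
E[(valid | done) U E[(~done | valid) U valid]]: least fixpoint, start Z0 = Sat(E[(~done | valid) U valid]) = {3, 4}, add states in Sat(valid | done) with some successor in Z. Z1 = {1, 2, 3, 4}; Z2 = {1, 2, 3, 4, 5}; fixed.
Sat(E[(valid | done) U E[(~done | valid) U valid]]) = {1, 2, 3, 4, 5}
4 ∈ Sat(E[(valid | done) U E[(~done | valid) U valid]]) = {1, 2, 3, 4, 5}, so the formula holds at 4.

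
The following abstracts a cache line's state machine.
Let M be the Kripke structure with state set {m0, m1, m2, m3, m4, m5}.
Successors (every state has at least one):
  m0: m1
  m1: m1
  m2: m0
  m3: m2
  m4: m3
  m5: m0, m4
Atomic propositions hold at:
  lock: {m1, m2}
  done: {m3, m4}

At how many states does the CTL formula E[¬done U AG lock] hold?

Sat(¬done) = {m0, m1, m2, m5}
AG lock: greatest fixpoint, start Z0 = {m1, m2}, keep only states in Sat with every successor in Z. Z1 = {m1}; fixed.
Sat(AG lock) = {m1}
E[¬done U AG lock]: least fixpoint, start Z0 = Sat(AG lock) = {m1}, add states in Sat(¬done) with some successor in Z. Z1 = {m0, m1}; Z2 = {m0, m1, m2, m5}; fixed.
Sat(E[¬done U AG lock]) = {m0, m1, m2, m5}
|Sat(E[¬done U AG lock])| = |{m0, m1, m2, m5}| = 4.

4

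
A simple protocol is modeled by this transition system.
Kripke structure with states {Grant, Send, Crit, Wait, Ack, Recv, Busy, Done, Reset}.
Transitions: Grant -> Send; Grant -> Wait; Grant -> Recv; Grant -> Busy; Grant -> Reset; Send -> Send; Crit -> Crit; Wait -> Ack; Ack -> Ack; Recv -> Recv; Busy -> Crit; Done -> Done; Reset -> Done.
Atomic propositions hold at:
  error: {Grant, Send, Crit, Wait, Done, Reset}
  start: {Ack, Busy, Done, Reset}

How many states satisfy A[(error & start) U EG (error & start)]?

2

Sat(error & start) = {Done, Reset}
EG (error & start): greatest fixpoint, start Z0 = {Done, Reset}, keep only states in Sat with some successor in Z. Already a fixed point.
Sat(EG (error & start)) = {Done, Reset}
A[(error & start) U EG (error & start)]: least fixpoint, start Z0 = Sat(EG (error & start)) = {Done, Reset}, add states in Sat(error & start) with every successor in Z. Already a fixed point.
Sat(A[(error & start) U EG (error & start)]) = {Done, Reset}
|Sat(A[(error & start) U EG (error & start)])| = |{Done, Reset}| = 2.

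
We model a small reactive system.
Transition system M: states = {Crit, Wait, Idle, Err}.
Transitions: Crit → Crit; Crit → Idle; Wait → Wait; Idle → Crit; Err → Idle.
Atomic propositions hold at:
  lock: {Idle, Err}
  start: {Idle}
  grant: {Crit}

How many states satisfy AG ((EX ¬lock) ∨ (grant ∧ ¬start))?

Sat(¬lock) = {Crit, Wait}
Sat(EX ¬lock) = {s : some successor in {Crit, Wait}} = {Crit, Wait, Idle}
Sat(¬start) = {Crit, Wait, Err}
Sat(grant ∧ ¬start) = {Crit}
Sat((EX ¬lock) ∨ (grant ∧ ¬start)) = {Crit, Wait, Idle}
AG ((EX ¬lock) ∨ (grant ∧ ¬start)): greatest fixpoint, start Z0 = {Crit, Wait, Idle}, keep only states in Sat with every successor in Z. Already a fixed point.
Sat(AG ((EX ¬lock) ∨ (grant ∧ ¬start))) = {Crit, Wait, Idle}
|Sat(AG ((EX ¬lock) ∨ (grant ∧ ¬start)))| = |{Crit, Wait, Idle}| = 3.

3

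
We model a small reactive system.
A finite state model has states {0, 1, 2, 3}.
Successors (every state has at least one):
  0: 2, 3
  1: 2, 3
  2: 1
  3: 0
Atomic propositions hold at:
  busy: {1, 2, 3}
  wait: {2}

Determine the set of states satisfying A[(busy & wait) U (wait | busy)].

Sat(busy & wait) = {2}
Sat(wait | busy) = {1, 2, 3}
A[(busy & wait) U (wait | busy)]: least fixpoint, start Z0 = Sat((wait | busy)) = {1, 2, 3}, add states in Sat(busy & wait) with every successor in Z. Already a fixed point.
Sat(A[(busy & wait) U (wait | busy)]) = {1, 2, 3}

{1, 2, 3}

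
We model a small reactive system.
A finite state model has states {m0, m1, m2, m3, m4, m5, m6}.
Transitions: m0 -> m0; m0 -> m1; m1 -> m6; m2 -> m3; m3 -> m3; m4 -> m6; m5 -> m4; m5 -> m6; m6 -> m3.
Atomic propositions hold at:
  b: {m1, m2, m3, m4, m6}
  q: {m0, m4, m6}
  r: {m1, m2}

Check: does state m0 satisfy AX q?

No

Sat(AX q) = {s : every successor in {m0, m4, m6}} = {m1, m4, m5}
m0 ∉ Sat(AX q) = {m1, m4, m5}, so the formula does not hold at m0.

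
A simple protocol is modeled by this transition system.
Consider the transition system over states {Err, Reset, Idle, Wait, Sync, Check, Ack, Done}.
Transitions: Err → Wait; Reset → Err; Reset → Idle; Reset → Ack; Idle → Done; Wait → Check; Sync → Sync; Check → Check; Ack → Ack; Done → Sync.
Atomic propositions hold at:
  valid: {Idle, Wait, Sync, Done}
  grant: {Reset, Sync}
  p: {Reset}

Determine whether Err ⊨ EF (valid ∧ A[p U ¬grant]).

Sat(¬grant) = {Err, Idle, Wait, Check, Ack, Done}
A[p U ¬grant]: least fixpoint, start Z0 = Sat(¬grant) = {Err, Idle, Wait, Check, Ack, Done}, add states in Sat(p) with every successor in Z. Z1 = {Err, Reset, Idle, Wait, Check, Ack, Done}; fixed.
Sat(A[p U ¬grant]) = {Err, Reset, Idle, Wait, Check, Ack, Done}
Sat(valid ∧ A[p U ¬grant]) = {Idle, Wait, Done}
EF (valid ∧ A[p U ¬grant]): least fixpoint, start Z0 = {Idle, Wait, Done}, add states with some successor in Z. Z1 = {Err, Reset, Idle, Wait, Done}; fixed.
Sat(EF (valid ∧ A[p U ¬grant])) = {Err, Reset, Idle, Wait, Done}
Err ∈ Sat(EF (valid ∧ A[p U ¬grant])) = {Err, Reset, Idle, Wait, Done}, so the formula holds at Err.

Yes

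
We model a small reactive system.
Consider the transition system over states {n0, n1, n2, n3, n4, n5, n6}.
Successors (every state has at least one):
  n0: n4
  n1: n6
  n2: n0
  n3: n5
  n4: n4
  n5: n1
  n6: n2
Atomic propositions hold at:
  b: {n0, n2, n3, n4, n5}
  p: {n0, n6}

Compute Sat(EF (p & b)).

{n0, n1, n2, n3, n5, n6}

Sat(p & b) = {n0}
EF (p & b): least fixpoint, start Z0 = {n0}, add states with some successor in Z. Z1 = {n0, n2}; Z2 = {n0, n2, n6}; Z3 = {n0, n1, n2, n6}; Z4 = {n0, n1, n2, n5, n6}; Z5 = {n0, n1, n2, n3, n5, n6}; fixed.
Sat(EF (p & b)) = {n0, n1, n2, n3, n5, n6}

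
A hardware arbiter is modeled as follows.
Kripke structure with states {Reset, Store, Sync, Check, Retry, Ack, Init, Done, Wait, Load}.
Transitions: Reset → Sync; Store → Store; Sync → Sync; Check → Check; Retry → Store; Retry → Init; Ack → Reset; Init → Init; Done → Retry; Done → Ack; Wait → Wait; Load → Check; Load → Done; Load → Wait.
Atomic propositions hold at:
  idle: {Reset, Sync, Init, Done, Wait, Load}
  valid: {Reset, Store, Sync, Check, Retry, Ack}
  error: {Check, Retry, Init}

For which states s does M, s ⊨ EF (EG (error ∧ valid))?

Sat(error ∧ valid) = {Check, Retry}
EG (error ∧ valid): greatest fixpoint, start Z0 = {Check, Retry}, keep only states in Sat with some successor in Z. Z1 = {Check}; fixed.
Sat(EG (error ∧ valid)) = {Check}
EF (EG (error ∧ valid)): least fixpoint, start Z0 = {Check}, add states with some successor in Z. Z1 = {Check, Load}; fixed.
Sat(EF (EG (error ∧ valid))) = {Check, Load}

{Check, Load}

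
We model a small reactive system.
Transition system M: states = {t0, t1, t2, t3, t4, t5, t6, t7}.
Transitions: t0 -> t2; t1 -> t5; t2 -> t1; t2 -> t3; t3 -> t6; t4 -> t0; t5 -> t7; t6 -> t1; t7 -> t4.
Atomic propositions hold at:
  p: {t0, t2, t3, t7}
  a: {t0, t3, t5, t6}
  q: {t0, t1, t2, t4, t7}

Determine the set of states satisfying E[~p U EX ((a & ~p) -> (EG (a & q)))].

{t0, t1, t2, t4, t5, t6, t7}

Sat(~p) = {t1, t4, t5, t6}
Sat(a & ~p) = {t5, t6}
Sat(a & q) = {t0}
EG (a & q): greatest fixpoint, start Z0 = {t0}, keep only states in Sat with some successor in Z. Z1 = ∅; fixed.
Sat(EG (a & q)) = ∅
Sat((a & ~p) -> (EG (a & q))) = {t0, t1, t2, t3, t4, t7}
Sat(EX ((a & ~p) -> (EG (a & q)))) = {s : some successor in {t0, t1, t2, t3, t4, t7}} = {t0, t2, t4, t5, t6, t7}
E[~p U EX ((a & ~p) -> (EG (a & q)))]: least fixpoint, start Z0 = Sat(EX ((a & ~p) -> (EG (a & q)))) = {t0, t2, t4, t5, t6, t7}, add states in Sat(~p) with some successor in Z. Z1 = {t0, t1, t2, t4, t5, t6, t7}; fixed.
Sat(E[~p U EX ((a & ~p) -> (EG (a & q)))]) = {t0, t1, t2, t4, t5, t6, t7}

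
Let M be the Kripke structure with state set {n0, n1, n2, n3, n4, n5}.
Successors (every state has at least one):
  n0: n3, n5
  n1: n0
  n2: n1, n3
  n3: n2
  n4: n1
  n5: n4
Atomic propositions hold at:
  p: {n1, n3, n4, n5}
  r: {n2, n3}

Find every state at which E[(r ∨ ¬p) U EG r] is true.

{n0, n2, n3}

Sat(¬p) = {n0, n2}
Sat(r ∨ ¬p) = {n0, n2, n3}
EG r: greatest fixpoint, start Z0 = {n2, n3}, keep only states in Sat with some successor in Z. Already a fixed point.
Sat(EG r) = {n2, n3}
E[(r ∨ ¬p) U EG r]: least fixpoint, start Z0 = Sat(EG r) = {n2, n3}, add states in Sat(r ∨ ¬p) with some successor in Z. Z1 = {n0, n2, n3}; fixed.
Sat(E[(r ∨ ¬p) U EG r]) = {n0, n2, n3}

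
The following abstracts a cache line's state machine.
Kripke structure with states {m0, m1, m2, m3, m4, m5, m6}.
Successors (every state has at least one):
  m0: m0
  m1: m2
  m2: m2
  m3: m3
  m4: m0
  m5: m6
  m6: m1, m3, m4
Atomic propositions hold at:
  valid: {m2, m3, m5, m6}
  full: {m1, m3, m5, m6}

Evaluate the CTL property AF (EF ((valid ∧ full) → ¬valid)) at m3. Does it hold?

Sat(valid ∧ full) = {m3, m5, m6}
Sat(¬valid) = {m0, m1, m4}
Sat((valid ∧ full) → ¬valid) = {m0, m1, m2, m4}
EF ((valid ∧ full) → ¬valid): least fixpoint, start Z0 = {m0, m1, m2, m4}, add states with some successor in Z. Z1 = {m0, m1, m2, m4, m6}; Z2 = {m0, m1, m2, m4, m5, m6}; fixed.
Sat(EF ((valid ∧ full) → ¬valid)) = {m0, m1, m2, m4, m5, m6}
AF (EF ((valid ∧ full) → ¬valid)): least fixpoint, start Z0 = {m0, m1, m2, m4, m5, m6}, add states with every successor in Z. Already a fixed point.
Sat(AF (EF ((valid ∧ full) → ¬valid))) = {m0, m1, m2, m4, m5, m6}
m3 ∉ Sat(AF (EF ((valid ∧ full) → ¬valid))) = {m0, m1, m2, m4, m5, m6}, so the formula does not hold at m3.

No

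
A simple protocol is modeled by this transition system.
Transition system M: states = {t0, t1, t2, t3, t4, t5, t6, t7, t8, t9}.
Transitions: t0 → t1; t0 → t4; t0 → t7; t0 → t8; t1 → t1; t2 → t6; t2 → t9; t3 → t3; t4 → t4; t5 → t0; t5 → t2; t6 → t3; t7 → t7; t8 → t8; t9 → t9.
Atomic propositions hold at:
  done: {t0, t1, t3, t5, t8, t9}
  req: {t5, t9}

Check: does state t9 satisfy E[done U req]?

Yes

E[done U req]: least fixpoint, start Z0 = Sat(req) = {t5, t9}, add states in Sat(done) with some successor in Z. Already a fixed point.
Sat(E[done U req]) = {t5, t9}
t9 ∈ Sat(E[done U req]) = {t5, t9}, so the formula holds at t9.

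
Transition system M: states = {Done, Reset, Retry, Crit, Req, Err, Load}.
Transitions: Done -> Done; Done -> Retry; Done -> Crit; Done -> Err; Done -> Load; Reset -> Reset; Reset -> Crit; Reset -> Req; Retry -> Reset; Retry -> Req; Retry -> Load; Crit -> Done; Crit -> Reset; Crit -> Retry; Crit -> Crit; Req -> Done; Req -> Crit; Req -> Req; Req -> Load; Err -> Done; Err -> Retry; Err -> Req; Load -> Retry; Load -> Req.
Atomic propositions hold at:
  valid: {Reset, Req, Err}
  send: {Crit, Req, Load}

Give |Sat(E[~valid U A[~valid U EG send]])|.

Sat(~valid) = {Done, Retry, Crit, Load}
EG send: greatest fixpoint, start Z0 = {Crit, Req, Load}, keep only states in Sat with some successor in Z. Already a fixed point.
Sat(EG send) = {Crit, Req, Load}
A[~valid U EG send]: least fixpoint, start Z0 = Sat(EG send) = {Crit, Req, Load}, add states in Sat(~valid) with every successor in Z. Already a fixed point.
Sat(A[~valid U EG send]) = {Crit, Req, Load}
E[~valid U A[~valid U EG send]]: least fixpoint, start Z0 = Sat(A[~valid U EG send]) = {Crit, Req, Load}, add states in Sat(~valid) with some successor in Z. Z1 = {Done, Retry, Crit, Req, Load}; fixed.
Sat(E[~valid U A[~valid U EG send]]) = {Done, Retry, Crit, Req, Load}
|Sat(E[~valid U A[~valid U EG send]])| = |{Done, Retry, Crit, Req, Load}| = 5.

5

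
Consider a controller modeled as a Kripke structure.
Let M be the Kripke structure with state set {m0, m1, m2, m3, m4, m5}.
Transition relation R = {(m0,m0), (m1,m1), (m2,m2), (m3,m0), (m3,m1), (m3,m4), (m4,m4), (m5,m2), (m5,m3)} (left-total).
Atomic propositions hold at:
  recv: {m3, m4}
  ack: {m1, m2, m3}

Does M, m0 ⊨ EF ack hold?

No

EF ack: least fixpoint, start Z0 = {m1, m2, m3}, add states with some successor in Z. Z1 = {m1, m2, m3, m5}; fixed.
Sat(EF ack) = {m1, m2, m3, m5}
m0 ∉ Sat(EF ack) = {m1, m2, m3, m5}, so the formula does not hold at m0.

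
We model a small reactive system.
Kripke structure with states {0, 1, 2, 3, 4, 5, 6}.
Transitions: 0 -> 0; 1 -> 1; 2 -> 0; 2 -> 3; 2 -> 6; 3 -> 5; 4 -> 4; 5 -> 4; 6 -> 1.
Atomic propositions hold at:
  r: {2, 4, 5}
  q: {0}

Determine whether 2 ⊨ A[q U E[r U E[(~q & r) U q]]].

Yes

Sat(~q) = {1, 2, 3, 4, 5, 6}
Sat(~q & r) = {2, 4, 5}
E[(~q & r) U q]: least fixpoint, start Z0 = Sat(q) = {0}, add states in Sat(~q & r) with some successor in Z. Z1 = {0, 2}; fixed.
Sat(E[(~q & r) U q]) = {0, 2}
E[r U E[(~q & r) U q]]: least fixpoint, start Z0 = Sat(E[(~q & r) U q]) = {0, 2}, add states in Sat(r) with some successor in Z. Already a fixed point.
Sat(E[r U E[(~q & r) U q]]) = {0, 2}
A[q U E[r U E[(~q & r) U q]]]: least fixpoint, start Z0 = Sat(E[r U E[(~q & r) U q]]) = {0, 2}, add states in Sat(q) with every successor in Z. Already a fixed point.
Sat(A[q U E[r U E[(~q & r) U q]]]) = {0, 2}
2 ∈ Sat(A[q U E[r U E[(~q & r) U q]]]) = {0, 2}, so the formula holds at 2.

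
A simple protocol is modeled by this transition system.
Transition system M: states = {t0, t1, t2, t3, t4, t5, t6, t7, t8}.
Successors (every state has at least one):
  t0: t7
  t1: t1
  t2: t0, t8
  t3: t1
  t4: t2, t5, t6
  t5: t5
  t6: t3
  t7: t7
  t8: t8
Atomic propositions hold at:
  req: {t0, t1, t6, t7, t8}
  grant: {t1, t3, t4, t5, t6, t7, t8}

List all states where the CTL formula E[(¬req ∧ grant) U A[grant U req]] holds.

Sat(¬req) = {t2, t3, t4, t5}
Sat(¬req ∧ grant) = {t3, t4, t5}
A[grant U req]: least fixpoint, start Z0 = Sat(req) = {t0, t1, t6, t7, t8}, add states in Sat(grant) with every successor in Z. Z1 = {t0, t1, t3, t6, t7, t8}; fixed.
Sat(A[grant U req]) = {t0, t1, t3, t6, t7, t8}
E[(¬req ∧ grant) U A[grant U req]]: least fixpoint, start Z0 = Sat(A[grant U req]) = {t0, t1, t3, t6, t7, t8}, add states in Sat(¬req ∧ grant) with some successor in Z. Z1 = {t0, t1, t3, t4, t6, t7, t8}; fixed.
Sat(E[(¬req ∧ grant) U A[grant U req]]) = {t0, t1, t3, t4, t6, t7, t8}

{t0, t1, t3, t4, t6, t7, t8}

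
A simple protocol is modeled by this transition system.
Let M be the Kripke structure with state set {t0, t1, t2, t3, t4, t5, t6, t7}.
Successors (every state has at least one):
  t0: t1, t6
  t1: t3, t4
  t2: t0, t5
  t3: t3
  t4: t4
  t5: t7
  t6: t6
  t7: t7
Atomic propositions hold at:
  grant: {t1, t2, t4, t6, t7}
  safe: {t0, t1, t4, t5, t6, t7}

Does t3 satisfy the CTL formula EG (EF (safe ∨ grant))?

No

Sat(safe ∨ grant) = {t0, t1, t2, t4, t5, t6, t7}
EF (safe ∨ grant): least fixpoint, start Z0 = {t0, t1, t2, t4, t5, t6, t7}, add states with some successor in Z. Already a fixed point.
Sat(EF (safe ∨ grant)) = {t0, t1, t2, t4, t5, t6, t7}
EG (EF (safe ∨ grant)): greatest fixpoint, start Z0 = {t0, t1, t2, t4, t5, t6, t7}, keep only states in Sat with some successor in Z. Already a fixed point.
Sat(EG (EF (safe ∨ grant))) = {t0, t1, t2, t4, t5, t6, t7}
t3 ∉ Sat(EG (EF (safe ∨ grant))) = {t0, t1, t2, t4, t5, t6, t7}, so the formula does not hold at t3.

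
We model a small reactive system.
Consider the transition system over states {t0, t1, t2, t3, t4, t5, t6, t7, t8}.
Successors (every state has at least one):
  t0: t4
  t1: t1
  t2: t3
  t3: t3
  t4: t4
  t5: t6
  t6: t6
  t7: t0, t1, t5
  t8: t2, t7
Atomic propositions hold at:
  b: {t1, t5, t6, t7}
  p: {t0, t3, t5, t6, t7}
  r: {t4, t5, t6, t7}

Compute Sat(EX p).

{t2, t3, t5, t6, t7, t8}

Sat(EX p) = {s : some successor in {t0, t3, t5, t6, t7}} = {t2, t3, t5, t6, t7, t8}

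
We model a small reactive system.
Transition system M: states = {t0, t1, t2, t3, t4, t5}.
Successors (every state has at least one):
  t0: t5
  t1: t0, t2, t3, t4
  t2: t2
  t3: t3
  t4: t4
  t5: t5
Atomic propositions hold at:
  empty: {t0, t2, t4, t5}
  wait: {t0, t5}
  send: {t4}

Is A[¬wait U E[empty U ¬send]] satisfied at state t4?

No

Sat(¬wait) = {t1, t2, t3, t4}
Sat(¬send) = {t0, t1, t2, t3, t5}
E[empty U ¬send]: least fixpoint, start Z0 = Sat(¬send) = {t0, t1, t2, t3, t5}, add states in Sat(empty) with some successor in Z. Already a fixed point.
Sat(E[empty U ¬send]) = {t0, t1, t2, t3, t5}
A[¬wait U E[empty U ¬send]]: least fixpoint, start Z0 = Sat(E[empty U ¬send]) = {t0, t1, t2, t3, t5}, add states in Sat(¬wait) with every successor in Z. Already a fixed point.
Sat(A[¬wait U E[empty U ¬send]]) = {t0, t1, t2, t3, t5}
t4 ∉ Sat(A[¬wait U E[empty U ¬send]]) = {t0, t1, t2, t3, t5}, so the formula does not hold at t4.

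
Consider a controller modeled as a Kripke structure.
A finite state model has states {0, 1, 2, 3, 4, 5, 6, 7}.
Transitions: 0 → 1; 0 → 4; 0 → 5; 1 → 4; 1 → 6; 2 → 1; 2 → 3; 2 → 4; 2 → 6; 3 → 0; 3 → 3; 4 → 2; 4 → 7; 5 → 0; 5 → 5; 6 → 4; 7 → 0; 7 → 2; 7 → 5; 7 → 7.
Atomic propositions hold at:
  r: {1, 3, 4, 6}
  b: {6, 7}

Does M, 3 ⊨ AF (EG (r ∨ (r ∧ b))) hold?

Sat(r ∧ b) = {6}
Sat(r ∨ (r ∧ b)) = {1, 3, 4, 6}
EG (r ∨ (r ∧ b)): greatest fixpoint, start Z0 = {1, 3, 4, 6}, keep only states in Sat with some successor in Z. Z1 = {1, 3, 6}; Z2 = {1, 3}; Z3 = {3}; fixed.
Sat(EG (r ∨ (r ∧ b))) = {3}
AF (EG (r ∨ (r ∧ b))): least fixpoint, start Z0 = {3}, add states with every successor in Z. Already a fixed point.
Sat(AF (EG (r ∨ (r ∧ b)))) = {3}
3 ∈ Sat(AF (EG (r ∨ (r ∧ b)))) = {3}, so the formula holds at 3.

Yes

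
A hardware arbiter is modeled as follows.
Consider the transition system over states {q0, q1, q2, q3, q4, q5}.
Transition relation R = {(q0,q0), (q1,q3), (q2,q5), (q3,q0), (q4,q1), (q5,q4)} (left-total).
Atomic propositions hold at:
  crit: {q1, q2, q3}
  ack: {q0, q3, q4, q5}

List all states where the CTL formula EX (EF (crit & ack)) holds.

{q1, q2, q4, q5}

Sat(crit & ack) = {q3}
EF (crit & ack): least fixpoint, start Z0 = {q3}, add states with some successor in Z. Z1 = {q1, q3}; Z2 = {q1, q3, q4}; Z3 = {q1, q3, q4, q5}; Z4 = {q1, q2, q3, q4, q5}; fixed.
Sat(EF (crit & ack)) = {q1, q2, q3, q4, q5}
Sat(EX (EF (crit & ack))) = {s : some successor in {q1, q2, q3, q4, q5}} = {q1, q2, q4, q5}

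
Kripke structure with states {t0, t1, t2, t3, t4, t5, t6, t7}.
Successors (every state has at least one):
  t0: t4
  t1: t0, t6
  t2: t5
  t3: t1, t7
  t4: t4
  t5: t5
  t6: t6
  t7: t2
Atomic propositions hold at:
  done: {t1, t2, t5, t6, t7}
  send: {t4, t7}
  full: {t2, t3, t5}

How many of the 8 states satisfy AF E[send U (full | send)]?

6

Sat(full | send) = {t2, t3, t4, t5, t7}
E[send U (full | send)]: least fixpoint, start Z0 = Sat((full | send)) = {t2, t3, t4, t5, t7}, add states in Sat(send) with some successor in Z. Already a fixed point.
Sat(E[send U (full | send)]) = {t2, t3, t4, t5, t7}
AF E[send U (full | send)]: least fixpoint, start Z0 = {t2, t3, t4, t5, t7}, add states with every successor in Z. Z1 = {t0, t2, t3, t4, t5, t7}; fixed.
Sat(AF E[send U (full | send)]) = {t0, t2, t3, t4, t5, t7}
|Sat(AF E[send U (full | send)])| = |{t0, t2, t3, t4, t5, t7}| = 6.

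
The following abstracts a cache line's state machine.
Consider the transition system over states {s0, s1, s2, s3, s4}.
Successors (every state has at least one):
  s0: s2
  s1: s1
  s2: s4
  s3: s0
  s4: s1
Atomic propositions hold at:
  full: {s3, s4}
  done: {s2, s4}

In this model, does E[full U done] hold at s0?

E[full U done]: least fixpoint, start Z0 = Sat(done) = {s2, s4}, add states in Sat(full) with some successor in Z. Already a fixed point.
Sat(E[full U done]) = {s2, s4}
s0 ∉ Sat(E[full U done]) = {s2, s4}, so the formula does not hold at s0.

No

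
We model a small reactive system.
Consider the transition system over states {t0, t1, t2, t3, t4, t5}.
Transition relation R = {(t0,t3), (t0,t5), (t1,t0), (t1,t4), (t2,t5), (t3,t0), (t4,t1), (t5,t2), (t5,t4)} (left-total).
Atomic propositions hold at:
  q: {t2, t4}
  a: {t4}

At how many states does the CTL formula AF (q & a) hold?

1

Sat(q & a) = {t4}
AF (q & a): least fixpoint, start Z0 = {t4}, add states with every successor in Z. Already a fixed point.
Sat(AF (q & a)) = {t4}
|Sat(AF (q & a))| = |{t4}| = 1.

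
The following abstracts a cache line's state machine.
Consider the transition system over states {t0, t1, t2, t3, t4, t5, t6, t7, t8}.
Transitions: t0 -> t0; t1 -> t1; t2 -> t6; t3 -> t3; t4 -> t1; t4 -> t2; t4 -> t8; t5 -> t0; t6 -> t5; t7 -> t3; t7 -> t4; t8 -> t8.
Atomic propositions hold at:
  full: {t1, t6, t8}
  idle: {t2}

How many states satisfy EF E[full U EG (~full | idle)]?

7

Sat(~full) = {t0, t2, t3, t4, t5, t7}
Sat(~full | idle) = {t0, t2, t3, t4, t5, t7}
EG (~full | idle): greatest fixpoint, start Z0 = {t0, t2, t3, t4, t5, t7}, keep only states in Sat with some successor in Z. Z1 = {t0, t3, t4, t5, t7}; Z2 = {t0, t3, t5, t7}; fixed.
Sat(EG (~full | idle)) = {t0, t3, t5, t7}
E[full U EG (~full | idle)]: least fixpoint, start Z0 = Sat(EG (~full | idle)) = {t0, t3, t5, t7}, add states in Sat(full) with some successor in Z. Z1 = {t0, t3, t5, t6, t7}; fixed.
Sat(E[full U EG (~full | idle)]) = {t0, t3, t5, t6, t7}
EF E[full U EG (~full | idle)]: least fixpoint, start Z0 = {t0, t3, t5, t6, t7}, add states with some successor in Z. Z1 = {t0, t2, t3, t5, t6, t7}; Z2 = {t0, t2, t3, t4, t5, t6, t7}; fixed.
Sat(EF E[full U EG (~full | idle)]) = {t0, t2, t3, t4, t5, t6, t7}
|Sat(EF E[full U EG (~full | idle)])| = |{t0, t2, t3, t4, t5, t6, t7}| = 7.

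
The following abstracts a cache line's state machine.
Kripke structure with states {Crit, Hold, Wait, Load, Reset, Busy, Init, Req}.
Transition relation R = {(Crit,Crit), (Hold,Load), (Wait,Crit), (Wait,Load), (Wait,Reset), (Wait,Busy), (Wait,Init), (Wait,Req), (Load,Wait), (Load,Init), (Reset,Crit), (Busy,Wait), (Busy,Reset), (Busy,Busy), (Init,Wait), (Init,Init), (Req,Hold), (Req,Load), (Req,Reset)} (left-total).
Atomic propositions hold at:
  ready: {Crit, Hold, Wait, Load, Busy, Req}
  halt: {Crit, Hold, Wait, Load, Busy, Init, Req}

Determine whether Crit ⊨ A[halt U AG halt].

Yes

AG halt: greatest fixpoint, start Z0 = {Crit, Hold, Wait, Load, Busy, Init, Req}, keep only states in Sat with every successor in Z. Z1 = {Crit, Hold, Load, Init}; Z2 = {Crit, Hold}; Z3 = {Crit}; fixed.
Sat(AG halt) = {Crit}
A[halt U AG halt]: least fixpoint, start Z0 = Sat(AG halt) = {Crit}, add states in Sat(halt) with every successor in Z. Already a fixed point.
Sat(A[halt U AG halt]) = {Crit}
Crit ∈ Sat(A[halt U AG halt]) = {Crit}, so the formula holds at Crit.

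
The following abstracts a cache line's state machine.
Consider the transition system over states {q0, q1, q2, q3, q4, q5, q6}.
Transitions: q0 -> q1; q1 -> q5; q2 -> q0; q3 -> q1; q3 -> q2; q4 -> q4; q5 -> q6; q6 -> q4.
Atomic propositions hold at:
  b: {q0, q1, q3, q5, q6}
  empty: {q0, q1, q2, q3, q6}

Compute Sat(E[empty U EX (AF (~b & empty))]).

Sat(~b) = {q2, q4}
Sat(~b & empty) = {q2}
AF (~b & empty): least fixpoint, start Z0 = {q2}, add states with every successor in Z. Already a fixed point.
Sat(AF (~b & empty)) = {q2}
Sat(EX (AF (~b & empty))) = {s : some successor in {q2}} = {q3}
E[empty U EX (AF (~b & empty))]: least fixpoint, start Z0 = Sat(EX (AF (~b & empty))) = {q3}, add states in Sat(empty) with some successor in Z. Already a fixed point.
Sat(E[empty U EX (AF (~b & empty))]) = {q3}

{q3}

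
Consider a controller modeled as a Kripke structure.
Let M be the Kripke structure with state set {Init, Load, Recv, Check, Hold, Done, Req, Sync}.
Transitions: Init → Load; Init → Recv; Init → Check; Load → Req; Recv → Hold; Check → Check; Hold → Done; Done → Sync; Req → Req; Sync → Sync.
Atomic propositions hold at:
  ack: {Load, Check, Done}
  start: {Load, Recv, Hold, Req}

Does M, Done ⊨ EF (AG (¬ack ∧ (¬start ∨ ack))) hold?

Sat(¬ack) = {Init, Recv, Hold, Req, Sync}
Sat(¬start) = {Init, Check, Done, Sync}
Sat(¬start ∨ ack) = {Init, Load, Check, Done, Sync}
Sat(¬ack ∧ (¬start ∨ ack)) = {Init, Sync}
AG (¬ack ∧ (¬start ∨ ack)): greatest fixpoint, start Z0 = {Init, Sync}, keep only states in Sat with every successor in Z. Z1 = {Sync}; fixed.
Sat(AG (¬ack ∧ (¬start ∨ ack))) = {Sync}
EF (AG (¬ack ∧ (¬start ∨ ack))): least fixpoint, start Z0 = {Sync}, add states with some successor in Z. Z1 = {Done, Sync}; Z2 = {Hold, Done, Sync}; Z3 = {Recv, Hold, Done, Sync}; Z4 = {Init, Recv, Hold, Done, Sync}; fixed.
Sat(EF (AG (¬ack ∧ (¬start ∨ ack)))) = {Init, Recv, Hold, Done, Sync}
Done ∈ Sat(EF (AG (¬ack ∧ (¬start ∨ ack)))) = {Init, Recv, Hold, Done, Sync}, so the formula holds at Done.

Yes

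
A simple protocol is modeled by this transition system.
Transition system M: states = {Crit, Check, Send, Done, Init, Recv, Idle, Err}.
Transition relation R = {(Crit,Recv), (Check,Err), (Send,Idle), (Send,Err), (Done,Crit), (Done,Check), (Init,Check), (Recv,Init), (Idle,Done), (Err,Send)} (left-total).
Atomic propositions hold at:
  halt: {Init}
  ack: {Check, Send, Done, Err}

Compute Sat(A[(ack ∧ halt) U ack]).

{Check, Send, Done, Err}

Sat(ack ∧ halt) = ∅
A[(ack ∧ halt) U ack]: least fixpoint, start Z0 = Sat(ack) = {Check, Send, Done, Err}, add states in Sat(ack ∧ halt) with every successor in Z. Already a fixed point.
Sat(A[(ack ∧ halt) U ack]) = {Check, Send, Done, Err}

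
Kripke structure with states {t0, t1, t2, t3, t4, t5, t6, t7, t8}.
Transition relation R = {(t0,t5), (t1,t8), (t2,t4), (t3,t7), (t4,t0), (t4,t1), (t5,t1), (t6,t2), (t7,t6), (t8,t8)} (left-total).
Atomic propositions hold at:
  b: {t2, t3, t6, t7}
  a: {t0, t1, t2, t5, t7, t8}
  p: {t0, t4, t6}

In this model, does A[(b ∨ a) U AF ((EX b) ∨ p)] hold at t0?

Sat(b ∨ a) = {t0, t1, t2, t3, t5, t6, t7, t8}
Sat(EX b) = {s : some successor in {t2, t3, t6, t7}} = {t3, t6, t7}
Sat((EX b) ∨ p) = {t0, t3, t4, t6, t7}
AF ((EX b) ∨ p): least fixpoint, start Z0 = {t0, t3, t4, t6, t7}, add states with every successor in Z. Z1 = {t0, t2, t3, t4, t6, t7}; fixed.
Sat(AF ((EX b) ∨ p)) = {t0, t2, t3, t4, t6, t7}
A[(b ∨ a) U AF ((EX b) ∨ p)]: least fixpoint, start Z0 = Sat(AF ((EX b) ∨ p)) = {t0, t2, t3, t4, t6, t7}, add states in Sat(b ∨ a) with every successor in Z. Already a fixed point.
Sat(A[(b ∨ a) U AF ((EX b) ∨ p)]) = {t0, t2, t3, t4, t6, t7}
t0 ∈ Sat(A[(b ∨ a) U AF ((EX b) ∨ p)]) = {t0, t2, t3, t4, t6, t7}, so the formula holds at t0.

Yes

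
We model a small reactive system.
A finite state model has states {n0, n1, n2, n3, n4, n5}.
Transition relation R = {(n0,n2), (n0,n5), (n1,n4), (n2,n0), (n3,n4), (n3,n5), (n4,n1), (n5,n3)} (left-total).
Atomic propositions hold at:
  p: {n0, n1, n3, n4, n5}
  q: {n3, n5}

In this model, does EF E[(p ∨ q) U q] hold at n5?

Yes

Sat(p ∨ q) = {n0, n1, n3, n4, n5}
E[(p ∨ q) U q]: least fixpoint, start Z0 = Sat(q) = {n3, n5}, add states in Sat(p ∨ q) with some successor in Z. Z1 = {n0, n3, n5}; fixed.
Sat(E[(p ∨ q) U q]) = {n0, n3, n5}
EF E[(p ∨ q) U q]: least fixpoint, start Z0 = {n0, n3, n5}, add states with some successor in Z. Z1 = {n0, n2, n3, n5}; fixed.
Sat(EF E[(p ∨ q) U q]) = {n0, n2, n3, n5}
n5 ∈ Sat(EF E[(p ∨ q) U q]) = {n0, n2, n3, n5}, so the formula holds at n5.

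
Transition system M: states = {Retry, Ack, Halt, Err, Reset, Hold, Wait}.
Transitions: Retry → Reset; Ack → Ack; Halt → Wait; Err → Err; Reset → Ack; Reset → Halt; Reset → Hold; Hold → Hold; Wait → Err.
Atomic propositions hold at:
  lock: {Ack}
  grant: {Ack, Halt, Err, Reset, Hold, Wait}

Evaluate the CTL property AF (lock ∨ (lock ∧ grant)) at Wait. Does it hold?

Sat(lock ∧ grant) = {Ack}
Sat(lock ∨ (lock ∧ grant)) = {Ack}
AF (lock ∨ (lock ∧ grant)): least fixpoint, start Z0 = {Ack}, add states with every successor in Z. Already a fixed point.
Sat(AF (lock ∨ (lock ∧ grant))) = {Ack}
Wait ∉ Sat(AF (lock ∨ (lock ∧ grant))) = {Ack}, so the formula does not hold at Wait.

No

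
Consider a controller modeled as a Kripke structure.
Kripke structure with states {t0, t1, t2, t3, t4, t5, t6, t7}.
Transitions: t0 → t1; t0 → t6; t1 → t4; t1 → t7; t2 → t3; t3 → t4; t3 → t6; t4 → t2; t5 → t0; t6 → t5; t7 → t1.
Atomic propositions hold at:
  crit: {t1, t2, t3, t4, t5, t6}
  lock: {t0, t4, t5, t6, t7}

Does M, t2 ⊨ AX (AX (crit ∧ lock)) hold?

Sat(crit ∧ lock) = {t4, t5, t6}
Sat(AX (crit ∧ lock)) = {s : every successor in {t4, t5, t6}} = {t3, t6}
Sat(AX (AX (crit ∧ lock))) = {s : every successor in {t3, t6}} = {t2}
t2 ∈ Sat(AX (AX (crit ∧ lock))) = {t2}, so the formula holds at t2.

Yes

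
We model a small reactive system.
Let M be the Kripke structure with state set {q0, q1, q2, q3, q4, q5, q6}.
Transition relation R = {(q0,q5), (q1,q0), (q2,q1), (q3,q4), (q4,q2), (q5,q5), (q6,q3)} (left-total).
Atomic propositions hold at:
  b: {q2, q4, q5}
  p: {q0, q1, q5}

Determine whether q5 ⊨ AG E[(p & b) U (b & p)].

Sat(p & b) = {q5}
Sat(b & p) = {q5}
E[(p & b) U (b & p)]: least fixpoint, start Z0 = Sat((b & p)) = {q5}, add states in Sat(p & b) with some successor in Z. Already a fixed point.
Sat(E[(p & b) U (b & p)]) = {q5}
AG E[(p & b) U (b & p)]: greatest fixpoint, start Z0 = {q5}, keep only states in Sat with every successor in Z. Already a fixed point.
Sat(AG E[(p & b) U (b & p)]) = {q5}
q5 ∈ Sat(AG E[(p & b) U (b & p)]) = {q5}, so the formula holds at q5.

Yes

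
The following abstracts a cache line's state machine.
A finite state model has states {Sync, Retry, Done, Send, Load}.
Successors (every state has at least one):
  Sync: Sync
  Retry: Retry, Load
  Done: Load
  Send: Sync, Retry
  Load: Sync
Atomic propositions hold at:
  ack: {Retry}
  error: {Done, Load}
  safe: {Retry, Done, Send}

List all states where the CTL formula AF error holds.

{Done, Load}

AF error: least fixpoint, start Z0 = {Done, Load}, add states with every successor in Z. Already a fixed point.
Sat(AF error) = {Done, Load}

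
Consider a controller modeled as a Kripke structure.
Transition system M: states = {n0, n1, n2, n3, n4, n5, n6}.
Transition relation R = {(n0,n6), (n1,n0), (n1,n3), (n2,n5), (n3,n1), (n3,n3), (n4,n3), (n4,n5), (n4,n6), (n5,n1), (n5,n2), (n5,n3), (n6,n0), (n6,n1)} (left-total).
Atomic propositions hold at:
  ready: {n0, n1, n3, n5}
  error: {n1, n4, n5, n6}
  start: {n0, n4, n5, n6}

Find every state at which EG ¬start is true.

{n1, n3}

Sat(¬start) = {n1, n2, n3}
EG ¬start: greatest fixpoint, start Z0 = {n1, n2, n3}, keep only states in Sat with some successor in Z. Z1 = {n1, n3}; fixed.
Sat(EG ¬start) = {n1, n3}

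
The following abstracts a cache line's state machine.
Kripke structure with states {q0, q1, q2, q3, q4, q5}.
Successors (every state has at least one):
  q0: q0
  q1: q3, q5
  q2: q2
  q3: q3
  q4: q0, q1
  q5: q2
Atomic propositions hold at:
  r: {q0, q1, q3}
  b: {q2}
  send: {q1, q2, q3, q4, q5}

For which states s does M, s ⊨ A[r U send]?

A[r U send]: least fixpoint, start Z0 = Sat(send) = {q1, q2, q3, q4, q5}, add states in Sat(r) with every successor in Z. Already a fixed point.
Sat(A[r U send]) = {q1, q2, q3, q4, q5}

{q1, q2, q3, q4, q5}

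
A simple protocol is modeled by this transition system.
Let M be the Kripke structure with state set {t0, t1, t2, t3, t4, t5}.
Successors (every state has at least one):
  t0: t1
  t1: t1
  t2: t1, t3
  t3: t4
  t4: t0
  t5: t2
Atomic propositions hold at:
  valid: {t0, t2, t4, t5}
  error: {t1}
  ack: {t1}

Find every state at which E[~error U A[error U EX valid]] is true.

Sat(~error) = {t0, t2, t3, t4, t5}
Sat(EX valid) = {s : some successor in {t0, t2, t4, t5}} = {t3, t4, t5}
A[error U EX valid]: least fixpoint, start Z0 = Sat(EX valid) = {t3, t4, t5}, add states in Sat(error) with every successor in Z. Already a fixed point.
Sat(A[error U EX valid]) = {t3, t4, t5}
E[~error U A[error U EX valid]]: least fixpoint, start Z0 = Sat(A[error U EX valid]) = {t3, t4, t5}, add states in Sat(~error) with some successor in Z. Z1 = {t2, t3, t4, t5}; fixed.
Sat(E[~error U A[error U EX valid]]) = {t2, t3, t4, t5}

{t2, t3, t4, t5}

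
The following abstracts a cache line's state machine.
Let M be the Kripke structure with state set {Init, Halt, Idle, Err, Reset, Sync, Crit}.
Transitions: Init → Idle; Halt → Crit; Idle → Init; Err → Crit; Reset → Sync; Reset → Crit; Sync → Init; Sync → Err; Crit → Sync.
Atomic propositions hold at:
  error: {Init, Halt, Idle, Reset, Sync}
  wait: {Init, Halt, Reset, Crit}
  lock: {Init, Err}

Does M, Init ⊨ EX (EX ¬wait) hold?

Sat(¬wait) = {Idle, Err, Sync}
Sat(EX ¬wait) = {s : some successor in {Idle, Err, Sync}} = {Init, Reset, Sync, Crit}
Sat(EX (EX ¬wait)) = {s : some successor in {Init, Reset, Sync, Crit}} = {Halt, Idle, Err, Reset, Sync, Crit}
Init ∉ Sat(EX (EX ¬wait)) = {Halt, Idle, Err, Reset, Sync, Crit}, so the formula does not hold at Init.

No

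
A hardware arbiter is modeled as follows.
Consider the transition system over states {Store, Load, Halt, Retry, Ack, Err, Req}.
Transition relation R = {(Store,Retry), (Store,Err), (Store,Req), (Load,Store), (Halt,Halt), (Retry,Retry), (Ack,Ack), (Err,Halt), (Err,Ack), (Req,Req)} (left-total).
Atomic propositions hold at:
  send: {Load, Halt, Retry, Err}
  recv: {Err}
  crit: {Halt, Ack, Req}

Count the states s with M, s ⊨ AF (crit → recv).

4

Sat(crit → recv) = {Store, Load, Retry, Err}
AF (crit → recv): least fixpoint, start Z0 = {Store, Load, Retry, Err}, add states with every successor in Z. Already a fixed point.
Sat(AF (crit → recv)) = {Store, Load, Retry, Err}
|Sat(AF (crit → recv))| = |{Store, Load, Retry, Err}| = 4.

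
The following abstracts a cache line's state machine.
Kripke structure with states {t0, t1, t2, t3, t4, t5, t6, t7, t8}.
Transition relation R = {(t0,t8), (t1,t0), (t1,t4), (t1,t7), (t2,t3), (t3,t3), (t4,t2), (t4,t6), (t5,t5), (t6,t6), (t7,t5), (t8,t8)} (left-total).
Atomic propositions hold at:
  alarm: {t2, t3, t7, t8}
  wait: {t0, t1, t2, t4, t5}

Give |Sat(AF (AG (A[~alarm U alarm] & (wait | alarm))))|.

Sat(~alarm) = {t0, t1, t4, t5, t6}
A[~alarm U alarm]: least fixpoint, start Z0 = Sat(alarm) = {t2, t3, t7, t8}, add states in Sat(~alarm) with every successor in Z. Z1 = {t0, t2, t3, t7, t8}; fixed.
Sat(A[~alarm U alarm]) = {t0, t2, t3, t7, t8}
Sat(wait | alarm) = {t0, t1, t2, t3, t4, t5, t7, t8}
Sat(A[~alarm U alarm] & (wait | alarm)) = {t0, t2, t3, t7, t8}
AG (A[~alarm U alarm] & (wait | alarm)): greatest fixpoint, start Z0 = {t0, t2, t3, t7, t8}, keep only states in Sat with every successor in Z. Z1 = {t0, t2, t3, t8}; fixed.
Sat(AG (A[~alarm U alarm] & (wait | alarm))) = {t0, t2, t3, t8}
AF (AG (A[~alarm U alarm] & (wait | alarm))): least fixpoint, start Z0 = {t0, t2, t3, t8}, add states with every successor in Z. Already a fixed point.
Sat(AF (AG (A[~alarm U alarm] & (wait | alarm)))) = {t0, t2, t3, t8}
|Sat(AF (AG (A[~alarm U alarm] & (wait | alarm))))| = |{t0, t2, t3, t8}| = 4.

4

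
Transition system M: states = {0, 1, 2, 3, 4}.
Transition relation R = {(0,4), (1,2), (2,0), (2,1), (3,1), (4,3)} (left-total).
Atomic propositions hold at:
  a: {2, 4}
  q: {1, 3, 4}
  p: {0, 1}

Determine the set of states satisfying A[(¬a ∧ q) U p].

{0, 1, 3}

Sat(¬a) = {0, 1, 3}
Sat(¬a ∧ q) = {1, 3}
A[(¬a ∧ q) U p]: least fixpoint, start Z0 = Sat(p) = {0, 1}, add states in Sat(¬a ∧ q) with every successor in Z. Z1 = {0, 1, 3}; fixed.
Sat(A[(¬a ∧ q) U p]) = {0, 1, 3}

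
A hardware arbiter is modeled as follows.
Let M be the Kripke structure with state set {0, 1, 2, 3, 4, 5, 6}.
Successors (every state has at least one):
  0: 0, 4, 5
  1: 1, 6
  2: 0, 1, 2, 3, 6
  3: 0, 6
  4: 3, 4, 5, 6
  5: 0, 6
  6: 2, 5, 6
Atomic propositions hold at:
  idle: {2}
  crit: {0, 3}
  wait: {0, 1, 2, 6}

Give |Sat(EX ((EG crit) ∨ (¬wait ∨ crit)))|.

6

EG crit: greatest fixpoint, start Z0 = {0, 3}, keep only states in Sat with some successor in Z. Already a fixed point.
Sat(EG crit) = {0, 3}
Sat(¬wait) = {3, 4, 5}
Sat(¬wait ∨ crit) = {0, 3, 4, 5}
Sat((EG crit) ∨ (¬wait ∨ crit)) = {0, 3, 4, 5}
Sat(EX ((EG crit) ∨ (¬wait ∨ crit))) = {s : some successor in {0, 3, 4, 5}} = {0, 2, 3, 4, 5, 6}
|Sat(EX ((EG crit) ∨ (¬wait ∨ crit)))| = |{0, 2, 3, 4, 5, 6}| = 6.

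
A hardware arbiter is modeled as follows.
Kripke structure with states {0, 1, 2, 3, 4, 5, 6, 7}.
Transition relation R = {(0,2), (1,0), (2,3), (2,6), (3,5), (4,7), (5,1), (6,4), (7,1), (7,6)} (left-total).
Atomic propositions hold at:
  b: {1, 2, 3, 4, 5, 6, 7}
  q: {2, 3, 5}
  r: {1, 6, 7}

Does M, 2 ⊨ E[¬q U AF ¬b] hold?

No

Sat(¬q) = {0, 1, 4, 6, 7}
Sat(¬b) = {0}
AF ¬b: least fixpoint, start Z0 = {0}, add states with every successor in Z. Z1 = {0, 1}; Z2 = {0, 1, 5}; Z3 = {0, 1, 3, 5}; fixed.
Sat(AF ¬b) = {0, 1, 3, 5}
E[¬q U AF ¬b]: least fixpoint, start Z0 = Sat(AF ¬b) = {0, 1, 3, 5}, add states in Sat(¬q) with some successor in Z. Z1 = {0, 1, 3, 5, 7}; Z2 = {0, 1, 3, 4, 5, 7}; Z3 = {0, 1, 3, 4, 5, 6, 7}; fixed.
Sat(E[¬q U AF ¬b]) = {0, 1, 3, 4, 5, 6, 7}
2 ∉ Sat(E[¬q U AF ¬b]) = {0, 1, 3, 4, 5, 6, 7}, so the formula does not hold at 2.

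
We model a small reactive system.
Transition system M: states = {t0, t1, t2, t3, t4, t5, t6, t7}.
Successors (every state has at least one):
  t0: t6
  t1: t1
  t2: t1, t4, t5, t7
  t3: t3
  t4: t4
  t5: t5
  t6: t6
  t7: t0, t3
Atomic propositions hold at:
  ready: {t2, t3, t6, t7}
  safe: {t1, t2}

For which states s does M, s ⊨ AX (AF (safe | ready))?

Sat(safe | ready) = {t1, t2, t3, t6, t7}
AF (safe | ready): least fixpoint, start Z0 = {t1, t2, t3, t6, t7}, add states with every successor in Z. Z1 = {t0, t1, t2, t3, t6, t7}; fixed.
Sat(AF (safe | ready)) = {t0, t1, t2, t3, t6, t7}
Sat(AX (AF (safe | ready))) = {s : every successor in {t0, t1, t2, t3, t6, t7}} = {t0, t1, t3, t6, t7}

{t0, t1, t3, t6, t7}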